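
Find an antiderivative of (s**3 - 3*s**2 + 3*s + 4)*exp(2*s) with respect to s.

(4*s**3 - 18*s**2 + 30*s + 1)*exp(2*s)/8 + C

Use integration by parts with u = s**3 - 3*s**2 + 3*s + 4, dv = exp(2*s) ds, so v = exp(2*s)/2.
Apply parts 3 times (tabular method): alternate signs, differentiate u down to 0, integrate dv up.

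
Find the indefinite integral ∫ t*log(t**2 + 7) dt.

t**2*log(t**2 + 7)/2 - t**2/2 + 7*log(t**2 + 7)/2 + C

Let u = t**2 + 7, so du = (2*t) dt.
The integral becomes (1/2)·∫ log(u) du; integrate by parts with u′=log(u), dv′=du.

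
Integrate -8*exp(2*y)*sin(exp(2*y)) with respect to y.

4*cos(exp(2*y)) + C

Let u = exp(2*y), so du = (2*exp(2*y)) dy.
Rewriting, the integral becomes -4·∫ sin(u) du = -4·-cos(u).
Substituting back, u = exp(2*y).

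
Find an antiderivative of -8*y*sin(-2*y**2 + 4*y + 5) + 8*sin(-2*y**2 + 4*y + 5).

Let u = 2*y**2 - 4*y - 5, so du = (4*y - 4) dy.
Rewriting, the integral becomes 2·∫ sin(u) du = 2·-cos(u).
Substituting back, u = 2*y**2 - 4*y - 5.

-2*cos(-2*y**2 + 4*y + 5) + C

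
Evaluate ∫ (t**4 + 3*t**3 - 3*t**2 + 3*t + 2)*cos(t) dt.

t**4*sin(t) + 3*t**3*sin(t) + 4*t**3*cos(t) - 15*t**2*sin(t) + 9*t**2*cos(t) - 15*t*sin(t) - 30*t*cos(t) + 32*sin(t) - 15*cos(t) + C

Use integration by parts with u = t**4 + 3*t**3 - 3*t**2 + 3*t + 2, dv = cos(t) dt, so v = sin(t).
Apply parts 4 times (tabular method): alternate signs, differentiate u down to 0, integrate dv up.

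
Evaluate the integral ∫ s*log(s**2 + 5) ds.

s**2*log(s**2 + 5)/2 - s**2/2 + 5*log(s**2 + 5)/2 + C

Let u = s**2 + 5, so du = (2*s) ds.
The integral becomes (1/2)·∫ log(u) du; integrate by parts with u′=log(u), dv′=du.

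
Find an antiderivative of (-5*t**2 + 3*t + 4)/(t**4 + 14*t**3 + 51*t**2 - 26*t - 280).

Factor the denominator: (t - 2)*(t + 4)*(t + 5)*(t + 7).
Partial-fraction decomposition: 131/(27*(t + 7)) - 68/(7*(t + 5)) + 44/(9*(t + 4)) - 5/(189*(t - 2)).
Integrate each term: A/(t−a) contributes A·log|t−a|.

-5*log(t - 2)/189 + 44*log(t + 4)/9 - 68*log(t + 5)/7 + 131*log(t + 7)/27 + C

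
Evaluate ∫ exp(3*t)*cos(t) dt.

exp(3*t)*sin(t)/10 + 3*exp(3*t)*cos(t)/10 + C

Let I denote the integral. Integrate by parts with u = cos(t), dv = exp(3*t) dt, so v = exp(3*t)/3: I = exp(3*t)*cos(t)/3 + (1/3)·∫ exp(3*t)*sin(t) dt.
Apply parts again with u = sin(t), dv = exp(3*t) dt: ∫ exp(3*t)*sin(t) dt = exp(3*t)*sin(t)/3 − (1/3)·I. Substituting back brings back I: I = exp(3*t)*sin(t)/9 + exp(3*t)*cos(t)/3 − (1/9)·I.
Solving for I: (1 + 1/9)·I equals the remaining terms, so I = (9/10)·(exp(3*t)*sin(t)/9 + exp(3*t)*cos(t)/3).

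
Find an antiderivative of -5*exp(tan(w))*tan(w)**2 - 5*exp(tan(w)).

Let u = tan(w), so du = (tan(w)**2 + 1) dw.
Rewriting, the integral becomes -5·∫ e^u du = -5·e^u.
Substituting back, u = tan(w).

-5*exp(tan(w)) + C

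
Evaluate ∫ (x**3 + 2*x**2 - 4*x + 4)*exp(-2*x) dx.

(-4*x**3 - 14*x**2 + 2*x - 15)*exp(-2*x)/8 + C

Use integration by parts with u = x**3 + 2*x**2 - 4*x + 4, dv = exp(-2*x) dx, so v = -exp(-2*x)/2.
Apply parts 3 times (tabular method): alternate signs, differentiate u down to 0, integrate dv up.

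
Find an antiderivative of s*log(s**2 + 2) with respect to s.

s**2*log(s**2 + 2)/2 - s**2/2 + log(s**2 + 2) + C

Let u = s**2 + 2, so du = (2*s) ds.
The integral becomes (1/2)·∫ log(u) du; integrate by parts with u′=log(u), dv′=du.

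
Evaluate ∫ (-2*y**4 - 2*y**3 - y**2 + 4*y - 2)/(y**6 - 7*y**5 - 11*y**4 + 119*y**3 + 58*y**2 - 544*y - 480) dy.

Factor the denominator: (y - 5)*(y - 4)**2*(y + 1)*(y + 2)*(y + 3).
Partial-fraction decomposition: 131/(784*(y + 3)) - 5/(42*(y + 2)) + 7/(300*(y + 1)) + 32441/(7350*(y - 4)) + 107/(35*(y - 4)**2) - 1507/(336*(y - 5)).
Integrate each term; A/(y−a) gives A·log|y−a|; A/(y−a)² gives −A/(y−a).

-1507*log(y - 5)/336 + 32441*log(y - 4)/7350 + 7*log(y + 1)/300 - 5*log(y + 2)/42 + 131*log(y + 3)/784 - 107/(35*y - 140) + C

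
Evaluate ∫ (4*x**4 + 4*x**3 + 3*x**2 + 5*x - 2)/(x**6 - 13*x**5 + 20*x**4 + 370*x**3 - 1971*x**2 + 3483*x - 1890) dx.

2789*log(x - 7)/624 - 1549*log(x - 5)/176 + 5657*log(x - 3)/1296 + log(x - 1)/48 - 628*log(x + 6)/11583 - 59/(18*x - 54) + C

Factor the denominator: (x - 7)*(x - 5)*(x - 3)**2*(x - 1)*(x + 6).
Partial-fraction decomposition: -628/(11583*(x + 6)) + 1/(48*(x - 1)) + 5657/(1296*(x - 3)) + 59/(18*(x - 3)**2) - 1549/(176*(x - 5)) + 2789/(624*(x - 7)).
Integrate each term; A/(x−a) gives A·log|x−a|; A/(x−a)² gives −A/(x−a).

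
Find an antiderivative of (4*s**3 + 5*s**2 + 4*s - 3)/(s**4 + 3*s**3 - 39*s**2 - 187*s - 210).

Factor the denominator: (s - 7)*(s + 2)*(s + 3)*(s + 5).
Partial-fraction decomposition: 199/(36*(s + 5)) - 39/(10*(s + 3)) + 23/(27*(s + 2)) + 821/(540*(s - 7)).
Integrate each term: A/(s−a) contributes A·log|s−a|.

821*log(s - 7)/540 + 23*log(s + 2)/27 - 39*log(s + 3)/10 + 199*log(s + 5)/36 + C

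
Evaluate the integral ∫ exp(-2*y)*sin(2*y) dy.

Let I denote the integral. Integrate by parts with u = sin(2*y), dv = exp(-2*y) dy, so v = -exp(-2*y)/2: I = -exp(-2*y)*sin(2*y)/2 + ∫ exp(-2*y)*cos(2*y) dy.
Apply parts again with u = cos(2*y), dv = exp(-2*y) dy: ∫ exp(-2*y)*cos(2*y) dy = -exp(-2*y)*cos(2*y)/2 − I. Substituting back brings back I: I = -exp(-2*y)*sin(2*y)/2 - exp(-2*y)*cos(2*y)/2 − I.
Solving for I: (1 + 1)·I equals the remaining terms, so I = (1/2)·(-exp(-2*y)*sin(2*y)/2 - exp(-2*y)*cos(2*y)/2).

-exp(-2*y)*sin(2*y)/4 - exp(-2*y)*cos(2*y)/4 + C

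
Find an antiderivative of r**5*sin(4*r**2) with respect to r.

Let u = r², du = 2r dr; rewrite as (1/2)∫ u^2·sin(4u) du.
Now integrate by parts 2 times.

-r**4*cos(4*r**2)/8 + r**2*sin(4*r**2)/16 + cos(4*r**2)/64 + C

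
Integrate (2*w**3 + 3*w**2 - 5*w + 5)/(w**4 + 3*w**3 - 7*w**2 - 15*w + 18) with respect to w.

23*log(w - 2)/25 - 5*log(w - 1)/16 + 557*log(w + 3)/400 + 7/(20*w + 60) + C

Factor the denominator: (w - 2)*(w - 1)*(w + 3)**2.
Partial-fraction decomposition: 557/(400*(w + 3)) - 7/(20*(w + 3)**2) - 5/(16*(w - 1)) + 23/(25*(w - 2)).
Integrate each term; A/(w−a) gives A·log|w−a|; A/(w−a)² gives −A/(w−a).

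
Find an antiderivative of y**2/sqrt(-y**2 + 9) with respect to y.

Substitute y = 3·sin(θ), so dy = 3·cos(θ) dθ and the radical becomes sqrt(-y**2 + 9) = 3·cos(θ) by the Pythagorean identity.
Integrate the resulting trig expression in θ, then back-substitute θ = asin(y/3), sin(θ) = y/3, cos(θ) = sqrt(-y**2 + 9)/3 (absorbing any constant into C).

-y*sqrt(-y**2 + 9)/2 + 9*asin(y/3)/2 + C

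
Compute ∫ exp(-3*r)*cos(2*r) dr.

Let I denote the integral. Integrate by parts with u = cos(2*r), dv = exp(-3*r) dr, so v = -exp(-3*r)/3: I = -exp(-3*r)*cos(2*r)/3 − (2/3)·∫ exp(-3*r)*sin(2*r) dr.
Apply parts again with u = sin(2*r), dv = exp(-3*r) dr: ∫ exp(-3*r)*sin(2*r) dr = -exp(-3*r)*sin(2*r)/3 + (2/3)·I. Substituting back brings back I: I = 2*exp(-3*r)*sin(2*r)/9 - exp(-3*r)*cos(2*r)/3 − (4/9)·I.
Solving for I: (1 + 4/9)·I equals the remaining terms, so I = (9/13)·(2*exp(-3*r)*sin(2*r)/9 - exp(-3*r)*cos(2*r)/3).

2*exp(-3*r)*sin(2*r)/13 - 3*exp(-3*r)*cos(2*r)/13 + C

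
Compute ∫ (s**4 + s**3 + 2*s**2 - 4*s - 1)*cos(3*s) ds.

Use integration by parts with u = s**4 + s**3 + 2*s**2 - 4*s - 1, dv = cos(3*s) ds, so v = sin(3*s)/3.
Apply parts 4 times (tabular method): alternate signs, differentiate u down to 0, integrate dv up.

s**4*sin(3*s)/3 + s**3*sin(3*s)/3 + 4*s**3*cos(3*s)/9 + 2*s**2*sin(3*s)/9 + s**2*cos(3*s)/3 - 14*s*sin(3*s)/9 + 4*s*cos(3*s)/27 - 31*sin(3*s)/81 - 14*cos(3*s)/27 + C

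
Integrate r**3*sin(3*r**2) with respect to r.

-r**2*cos(3*r**2)/6 + sin(3*r**2)/18 + C

Let u = r², du = 2r dr; rewrite as (1/2)∫ u^1·sin(3u) du.
Now integrate by parts 1 time.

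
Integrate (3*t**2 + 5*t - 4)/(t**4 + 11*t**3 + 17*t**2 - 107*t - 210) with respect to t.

19*log(t - 3)/200 + 2*log(t + 2)/75 + 23*log(t + 5)/24 - 27*log(t + 7)/25 + C

Factor the denominator: (t - 3)*(t + 2)*(t + 5)*(t + 7).
Partial-fraction decomposition: -27/(25*(t + 7)) + 23/(24*(t + 5)) + 2/(75*(t + 2)) + 19/(200*(t - 3)).
Integrate each term: A/(t−a) contributes A·log|t−a|.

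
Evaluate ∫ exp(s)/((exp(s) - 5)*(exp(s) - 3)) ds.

log(exp(s) - 5)/2 - log(exp(s) - 3)/2 + C

Let u = e^s, du = e^s ds.
The integral becomes ∫ du/((u-5)(u-3)); decompose into partial fractions.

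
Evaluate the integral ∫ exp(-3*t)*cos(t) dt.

exp(-3*t)*sin(t)/10 - 3*exp(-3*t)*cos(t)/10 + C

Let I denote the integral. Integrate by parts with u = cos(t), dv = exp(-3*t) dt, so v = -exp(-3*t)/3: I = -exp(-3*t)*cos(t)/3 − (1/3)·∫ exp(-3*t)*sin(t) dt.
Apply parts again with u = sin(t), dv = exp(-3*t) dt: ∫ exp(-3*t)*sin(t) dt = -exp(-3*t)*sin(t)/3 + (1/3)·I. Substituting back brings back I: I = exp(-3*t)*sin(t)/9 - exp(-3*t)*cos(t)/3 − (1/9)·I.
Solving for I: (1 + 1/9)·I equals the remaining terms, so I = (9/10)·(exp(-3*t)*sin(t)/9 - exp(-3*t)*cos(t)/3).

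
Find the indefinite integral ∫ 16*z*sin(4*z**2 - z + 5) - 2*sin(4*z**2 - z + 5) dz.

-2*cos(4*z**2 - z + 5) + C

Let u = 4*z**2 - z + 5, so du = (8*z - 1) dz.
Rewriting, the integral becomes 2·∫ sin(u) du = 2·-cos(u).
Substituting back, u = 4*z**2 - z + 5.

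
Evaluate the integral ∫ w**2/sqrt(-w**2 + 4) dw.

-w*sqrt(-w**2 + 4)/2 + 2*asin(w/2) + C

Substitute w = 2·sin(θ), so dw = 2·cos(θ) dθ and the radical becomes sqrt(-w**2 + 4) = 2·cos(θ) by the Pythagorean identity.
Integrate the resulting trig expression in θ, then back-substitute θ = asin(w/2), sin(θ) = w/2, cos(θ) = sqrt(-w**2 + 4)/2 (absorbing any constant into C).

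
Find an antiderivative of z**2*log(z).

Use integration by parts with u = log(z), dv = z**2 dz.
Then du = 1/z dz and v = z**3/3.

z**3*log(z)/3 - z**3/9 + C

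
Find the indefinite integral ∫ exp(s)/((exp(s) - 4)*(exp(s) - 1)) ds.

log(exp(s) - 4)/3 - log(exp(s) - 1)/3 + C

Let u = e^s, du = e^s ds.
The integral becomes ∫ du/((u-1)(u-4)); decompose into partial fractions.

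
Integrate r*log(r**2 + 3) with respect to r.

Let u = r**2 + 3, so du = (2*r) dr.
The integral becomes (1/2)·∫ log(u) du; integrate by parts with u′=log(u), dv′=du.

r**2*log(r**2 + 3)/2 - r**2/2 + 3*log(r**2 + 3)/2 + C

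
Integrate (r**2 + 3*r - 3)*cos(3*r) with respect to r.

r**2*sin(3*r)/3 + r*sin(3*r) + 2*r*cos(3*r)/9 - 29*sin(3*r)/27 + cos(3*r)/3 + C

Use integration by parts with u = r**2 + 3*r - 3, dv = cos(3*r) dr, so v = sin(3*r)/3.
Apply parts 2 times (tabular method): alternate signs, differentiate u down to 0, integrate dv up.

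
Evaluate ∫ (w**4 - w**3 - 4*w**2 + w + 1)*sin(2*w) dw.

-w**4*cos(2*w)/2 + w**3*sin(2*w) + w**3*cos(2*w)/2 - 3*w**2*sin(2*w)/4 + 7*w**2*cos(2*w)/2 - 7*w*sin(2*w)/2 - 5*w*cos(2*w)/4 + 5*sin(2*w)/8 - 9*cos(2*w)/4 + C

Use integration by parts with u = w**4 - w**3 - 4*w**2 + w + 1, dv = sin(2*w) dw, so v = -cos(2*w)/2.
Apply parts 4 times (tabular method): alternate signs, differentiate u down to 0, integrate dv up.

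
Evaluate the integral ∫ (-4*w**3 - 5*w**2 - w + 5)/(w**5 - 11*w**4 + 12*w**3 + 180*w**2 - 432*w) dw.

Factor the denominator: w*(w - 6)**2*(w - 3)*(w + 4).
Partial-fraction decomposition: 37/(560*(w + 4)) - 151/(189*(w - 3)) + 67/(90*(w - 6)) - 209/(36*(w - 6)**2) - 5/(432*w).
Integrate each term; A/(w−a) gives A·log|w−a|; A/(w−a)² gives −A/(w−a).

-5*log(w)/432 + 67*log(w - 6)/90 - 151*log(w - 3)/189 + 37*log(w + 4)/560 + 209/(36*w - 216) + C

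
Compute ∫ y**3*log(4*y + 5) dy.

y**4*log(4*y + 5)/4 - y**4/16 + 5*y**3/48 - 25*y**2/128 + 125*y/256 - 625*log(4*y + 5)/1024 + C

Use integration by parts with u = log(4*y + 5), dv = y**3 dy.
Then du = 4/(4*y + 5) dy and v = y**4/4.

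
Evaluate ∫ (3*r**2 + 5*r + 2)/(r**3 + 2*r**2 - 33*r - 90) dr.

140*log(r - 6)/99 - 7*log(r + 3)/9 + 26*log(r + 5)/11 + C

Factor the denominator: (r - 6)*(r + 3)*(r + 5).
Partial-fraction decomposition: 26/(11*(r + 5)) - 7/(9*(r + 3)) + 140/(99*(r - 6)).
Integrate each term: A/(r−a) contributes A·log|r−a|.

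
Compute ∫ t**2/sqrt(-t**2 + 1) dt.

Substitute t = sin(θ), so dt = cos(θ) dθ and the radical becomes sqrt(-t**2 + 1) = cos(θ) by the Pythagorean identity.
Integrate the resulting trig expression in θ, then back-substitute θ = asin(t), sin(θ) = t, cos(θ) = sqrt(-t**2 + 1) (absorbing any constant into C).

-t*sqrt(-t**2 + 1)/2 + asin(t)/2 + C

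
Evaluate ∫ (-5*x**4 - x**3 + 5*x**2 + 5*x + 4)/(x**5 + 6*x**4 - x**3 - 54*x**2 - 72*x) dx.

Factor the denominator: x*(x - 3)*(x + 2)*(x + 3)*(x + 4).
Partial-fraction decomposition: -144/(7*(x + 4)) + 172/(9*(x + 3)) - 29/(10*(x + 2)) - 184/(315*(x - 3)) - 1/(18*x).
Integrate each term: A/(x−a) contributes A·log|x−a|.

-log(x)/18 - 184*log(x - 3)/315 - 29*log(x + 2)/10 + 172*log(x + 3)/9 - 144*log(x + 4)/7 + C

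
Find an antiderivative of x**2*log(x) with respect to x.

x**3*log(x)/3 - x**3/9 + C

Use integration by parts with u = log(x), dv = x**2 dx.
Then du = 1/x dx and v = x**3/3.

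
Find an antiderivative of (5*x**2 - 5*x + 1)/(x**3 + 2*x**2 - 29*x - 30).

Factor the denominator: (x - 5)*(x + 1)*(x + 6).
Partial-fraction decomposition: 211/(55*(x + 6)) - 11/(30*(x + 1)) + 101/(66*(x - 5)).
Integrate each term: A/(x−a) contributes A·log|x−a|.

101*log(x - 5)/66 - 11*log(x + 1)/30 + 211*log(x + 6)/55 + C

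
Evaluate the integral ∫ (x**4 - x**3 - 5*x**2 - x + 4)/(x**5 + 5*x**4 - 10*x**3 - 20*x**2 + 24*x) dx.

Factor the denominator: x*(x - 2)*(x - 1)*(x + 2)*(x + 6).
Partial-fraction decomposition: 671/(672*(x + 6)) - 5/(48*(x + 2)) + 2/(21*(x - 1)) - 5/(32*(x - 2)) + 1/(6*x).
Integrate each term: A/(x−a) contributes A·log|x−a|.

log(x)/6 - 5*log(x - 2)/32 + 2*log(x - 1)/21 - 5*log(x + 2)/48 + 671*log(x + 6)/672 + C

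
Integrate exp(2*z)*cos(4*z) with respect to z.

exp(2*z)*sin(4*z)/5 + exp(2*z)*cos(4*z)/10 + C

Let I denote the integral. Integrate by parts with u = cos(4*z), dv = exp(2*z) dz, so v = exp(2*z)/2: I = exp(2*z)*cos(4*z)/2 + 2·∫ exp(2*z)*sin(4*z) dz.
Apply parts again with u = sin(4*z), dv = exp(2*z) dz: ∫ exp(2*z)*sin(4*z) dz = exp(2*z)*sin(4*z)/2 − 2·I. Substituting back brings back I: I = exp(2*z)*sin(4*z) + exp(2*z)*cos(4*z)/2 − 4·I.
Solving for I: (1 + 4)·I equals the remaining terms, so I = (1/5)·(exp(2*z)*sin(4*z) + exp(2*z)*cos(4*z)/2).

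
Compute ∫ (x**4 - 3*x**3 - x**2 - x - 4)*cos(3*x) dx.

x**4*sin(3*x)/3 - x**3*sin(3*x) + 4*x**3*cos(3*x)/9 - 7*x**2*sin(3*x)/9 - x**2*cos(3*x) + x*sin(3*x)/3 - 14*x*cos(3*x)/27 - 94*sin(3*x)/81 + cos(3*x)/9 + C

Use integration by parts with u = x**4 - 3*x**3 - x**2 - x - 4, dv = cos(3*x) dx, so v = sin(3*x)/3.
Apply parts 4 times (tabular method): alternate signs, differentiate u down to 0, integrate dv up.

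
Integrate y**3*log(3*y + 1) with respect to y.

y**4*log(3*y + 1)/4 - y**4/16 + y**3/36 - y**2/72 + y/108 - log(3*y + 1)/324 + C

Use integration by parts with u = log(3*y + 1), dv = y**3 dy.
Then du = 3/(3*y + 1) dy and v = y**4/4.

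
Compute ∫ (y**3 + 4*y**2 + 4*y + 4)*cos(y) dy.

Use integration by parts with u = y**3 + 4*y**2 + 4*y + 4, dv = cos(y) dy, so v = sin(y).
Apply parts 3 times (tabular method): alternate signs, differentiate u down to 0, integrate dv up.

y**3*sin(y) + 4*y**2*sin(y) + 3*y**2*cos(y) - 2*y*sin(y) + 8*y*cos(y) - 4*sin(y) - 2*cos(y) + C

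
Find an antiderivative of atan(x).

x*atan(x) - log(x**2 + 1)/2 + C

Use integration by parts with u = arctan(x), dv = dx.
Then du = 1/(x**2 + 1) dx.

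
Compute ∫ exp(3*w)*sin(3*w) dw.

exp(3*w)*sin(3*w)/6 - exp(3*w)*cos(3*w)/6 + C

Let I denote the integral. Integrate by parts with u = sin(3*w), dv = exp(3*w) dw, so v = exp(3*w)/3: I = exp(3*w)*sin(3*w)/3 − ∫ exp(3*w)*cos(3*w) dw.
Apply parts again with u = cos(3*w), dv = exp(3*w) dw: ∫ exp(3*w)*cos(3*w) dw = exp(3*w)*cos(3*w)/3 + I. Substituting back brings back I: I = exp(3*w)*sin(3*w)/3 - exp(3*w)*cos(3*w)/3 − I.
Solving for I: (1 + 1)·I equals the remaining terms, so I = (1/2)·(exp(3*w)*sin(3*w)/3 - exp(3*w)*cos(3*w)/3).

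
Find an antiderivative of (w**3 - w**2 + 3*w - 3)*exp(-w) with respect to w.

(-w**3 - 2*w**2 - 7*w - 4)*exp(-w) + C

Use integration by parts with u = w**3 - w**2 + 3*w - 3, dv = exp(-w) dw, so v = -exp(-w).
Apply parts 3 times (tabular method): alternate signs, differentiate u down to 0, integrate dv up.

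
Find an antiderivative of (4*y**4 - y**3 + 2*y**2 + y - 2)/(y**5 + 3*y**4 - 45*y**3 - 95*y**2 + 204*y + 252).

Factor the denominator: (y - 6)*(y - 2)*(y + 1)*(y + 3)*(y + 7).
Partial-fraction decomposition: 193/(54*(y + 7)) - 91/(90*(y + 3)) + 1/(63*(y + 1)) - 16/(135*(y - 2)) + 97/(63*(y - 6)).
Integrate each term: A/(y−a) contributes A·log|y−a|.

97*log(y - 6)/63 - 16*log(y - 2)/135 + log(y + 1)/63 - 91*log(y + 3)/90 + 193*log(y + 7)/54 + C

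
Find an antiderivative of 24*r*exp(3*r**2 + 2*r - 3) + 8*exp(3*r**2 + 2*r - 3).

Let u = 3*r**2 + 2*r - 3, so du = (6*r + 2) dr.
Rewriting, the integral becomes 4·∫ e^u du = 4·e^u.
Substituting back, u = 3*r**2 + 2*r - 3.

4*exp(3*r**2 + 2*r - 3) + C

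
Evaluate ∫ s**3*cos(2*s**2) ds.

s**2*sin(2*s**2)/4 + cos(2*s**2)/8 + C

Let u = s², du = 2s ds; rewrite as (1/2)∫ u^1·cos(2u) du.
Now integrate by parts 1 time.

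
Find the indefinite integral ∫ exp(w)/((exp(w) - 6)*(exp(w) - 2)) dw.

log(exp(w) - 6)/4 - log(exp(w) - 2)/4 + C

Let u = e^w, du = e^w dw.
The integral becomes ∫ du/((u-2)(u-6)); decompose into partial fractions.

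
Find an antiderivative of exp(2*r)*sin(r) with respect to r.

2*exp(2*r)*sin(r)/5 - exp(2*r)*cos(r)/5 + C

Let I denote the integral. Integrate by parts with u = sin(r), dv = exp(2*r) dr, so v = exp(2*r)/2: I = exp(2*r)*sin(r)/2 − (1/2)·∫ exp(2*r)*cos(r) dr.
Apply parts again with u = cos(r), dv = exp(2*r) dr: ∫ exp(2*r)*cos(r) dr = exp(2*r)*cos(r)/2 + (1/2)·I. Substituting back brings back I: I = exp(2*r)*sin(r)/2 - exp(2*r)*cos(r)/4 − (1/4)·I.
Solving for I: (1 + 1/4)·I equals the remaining terms, so I = (4/5)·(exp(2*r)*sin(r)/2 - exp(2*r)*cos(r)/4).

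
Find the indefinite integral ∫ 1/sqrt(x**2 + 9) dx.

Substitute x = 3·tan(θ), so dx = 3·sec(θ)^2 dθ and the radical becomes sqrt(x**2 + 9) = 3·sec(θ) by the Pythagorean identity.
Integrate the resulting trig expression in θ, then back-substitute tan(θ) = x/3, sec(θ) = sqrt(x**2 + 9)/3 (absorbing any constant into C).

log(x + sqrt(x**2 + 9)) + C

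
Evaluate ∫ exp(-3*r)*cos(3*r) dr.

Let I denote the integral. Integrate by parts with u = cos(3*r), dv = exp(-3*r) dr, so v = -exp(-3*r)/3: I = -exp(-3*r)*cos(3*r)/3 − ∫ exp(-3*r)*sin(3*r) dr.
Apply parts again with u = sin(3*r), dv = exp(-3*r) dr: ∫ exp(-3*r)*sin(3*r) dr = -exp(-3*r)*sin(3*r)/3 + I. Substituting back brings back I: I = exp(-3*r)*sin(3*r)/3 - exp(-3*r)*cos(3*r)/3 − I.
Solving for I: (1 + 1)·I equals the remaining terms, so I = (1/2)·(exp(-3*r)*sin(3*r)/3 - exp(-3*r)*cos(3*r)/3).

exp(-3*r)*sin(3*r)/6 - exp(-3*r)*cos(3*r)/6 + C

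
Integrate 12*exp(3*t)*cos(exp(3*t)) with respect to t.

Let u = exp(3*t), so du = (3*exp(3*t)) dt.
Rewriting, the integral becomes 4·∫ cos(u) du = 4·sin(u).
Substituting back, u = exp(3*t).

4*sin(exp(3*t)) + C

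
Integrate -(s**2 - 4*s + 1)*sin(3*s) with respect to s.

s**2*cos(3*s)/3 - 2*s*sin(3*s)/9 - 4*s*cos(3*s)/3 + 4*sin(3*s)/9 + 7*cos(3*s)/27 + C

Use integration by parts with u = s**2 - 4*s + 1, dv = -sin(3*s) ds, so v = cos(3*s)/3.
Apply parts 2 times (tabular method): alternate signs, differentiate u down to 0, integrate dv up.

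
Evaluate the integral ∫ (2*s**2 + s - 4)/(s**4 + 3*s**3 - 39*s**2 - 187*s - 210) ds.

Factor the denominator: (s - 7)*(s + 2)*(s + 3)*(s + 5).
Partial-fraction decomposition: -41/(72*(s + 5)) + 11/(20*(s + 3)) - 2/(27*(s + 2)) + 101/(1080*(s - 7)).
Integrate each term: A/(s−a) contributes A·log|s−a|.

101*log(s - 7)/1080 - 2*log(s + 2)/27 + 11*log(s + 3)/20 - 41*log(s + 5)/72 + C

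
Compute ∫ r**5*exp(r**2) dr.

Let u = r², du = 2r dr; rewrite as (1/2)∫ u^2·exp(1u) du.
Now integrate by parts 2 times.

(r**4 - 2*r**2 + 2)*exp(r**2)/2 + C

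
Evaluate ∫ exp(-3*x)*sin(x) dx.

-3*exp(-3*x)*sin(x)/10 - exp(-3*x)*cos(x)/10 + C

Let I denote the integral. Integrate by parts with u = sin(x), dv = exp(-3*x) dx, so v = -exp(-3*x)/3: I = -exp(-3*x)*sin(x)/3 + (1/3)·∫ exp(-3*x)*cos(x) dx.
Apply parts again with u = cos(x), dv = exp(-3*x) dx: ∫ exp(-3*x)*cos(x) dx = -exp(-3*x)*cos(x)/3 − (1/3)·I. Substituting back brings back I: I = -exp(-3*x)*sin(x)/3 - exp(-3*x)*cos(x)/9 − (1/9)·I.
Solving for I: (1 + 1/9)·I equals the remaining terms, so I = (9/10)·(-exp(-3*x)*sin(x)/3 - exp(-3*x)*cos(x)/9).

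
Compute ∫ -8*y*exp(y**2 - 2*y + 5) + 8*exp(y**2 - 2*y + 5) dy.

Let u = y**2 - 2*y + 5, so du = (2*y - 2) dy.
Rewriting, the integral becomes -4·∫ e^u du = -4·e^u.
Substituting back, u = y**2 - 2*y + 5.

-4*exp(y**2 - 2*y + 5) + C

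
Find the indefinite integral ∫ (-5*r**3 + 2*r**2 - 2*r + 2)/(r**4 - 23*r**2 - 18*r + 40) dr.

-583*log(r - 5)/252 + log(r - 1)/20 + 9*log(r + 2)/7 - 181*log(r + 4)/45 + C

Factor the denominator: (r - 5)*(r - 1)*(r + 2)*(r + 4).
Partial-fraction decomposition: -181/(45*(r + 4)) + 9/(7*(r + 2)) + 1/(20*(r - 1)) - 583/(252*(r - 5)).
Integrate each term: A/(r−a) contributes A·log|r−a|.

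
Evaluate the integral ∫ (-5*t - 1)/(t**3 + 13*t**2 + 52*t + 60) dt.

3*log(t + 2)/4 - 8*log(t + 5) + 29*log(t + 6)/4 + C

Factor the denominator: (t + 2)*(t + 5)*(t + 6).
Partial-fraction decomposition: 29/(4*(t + 6)) - 8/(t + 5) + 3/(4*(t + 2)).
Integrate each term: A/(t−a) contributes A·log|t−a|.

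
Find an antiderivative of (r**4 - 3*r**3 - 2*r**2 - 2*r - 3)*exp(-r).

Use integration by parts with u = r**4 - 3*r**3 - 2*r**2 - 2*r - 3, dv = exp(-r) dr, so v = -exp(-r).
Apply parts 4 times (tabular method): alternate signs, differentiate u down to 0, integrate dv up.

(-r**4 - r**3 - r**2 + 3)*exp(-r) + C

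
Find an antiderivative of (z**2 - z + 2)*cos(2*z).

z**2*sin(2*z)/2 - z*sin(2*z)/2 + z*cos(2*z)/2 + 3*sin(2*z)/4 - cos(2*z)/4 + C

Use integration by parts with u = z**2 - z + 2, dv = cos(2*z) dz, so v = sin(2*z)/2.
Apply parts 2 times (tabular method): alternate signs, differentiate u down to 0, integrate dv up.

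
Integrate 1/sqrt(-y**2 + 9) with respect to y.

Substitute y = 3·sin(θ), so dy = 3·cos(θ) dθ and the radical becomes sqrt(-y**2 + 9) = 3·cos(θ) by the Pythagorean identity.
Integrate the resulting trig expression in θ, then back-substitute θ = asin(y/3), sin(θ) = y/3, cos(θ) = sqrt(-y**2 + 9)/3 (absorbing any constant into C).

asin(y/3) + C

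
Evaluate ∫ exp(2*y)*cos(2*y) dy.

exp(2*y)*sin(2*y)/4 + exp(2*y)*cos(2*y)/4 + C

Let I denote the integral. Integrate by parts with u = cos(2*y), dv = exp(2*y) dy, so v = exp(2*y)/2: I = exp(2*y)*cos(2*y)/2 + ∫ exp(2*y)*sin(2*y) dy.
Apply parts again with u = sin(2*y), dv = exp(2*y) dy: ∫ exp(2*y)*sin(2*y) dy = exp(2*y)*sin(2*y)/2 − I. Substituting back brings back I: I = exp(2*y)*sin(2*y)/2 + exp(2*y)*cos(2*y)/2 − I.
Solving for I: (1 + 1)·I equals the remaining terms, so I = (1/2)·(exp(2*y)*sin(2*y)/2 + exp(2*y)*cos(2*y)/2).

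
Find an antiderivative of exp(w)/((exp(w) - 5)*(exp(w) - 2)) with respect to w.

log(exp(w) - 5)/3 - log(exp(w) - 2)/3 + C

Let u = e^w, du = e^w dw.
The integral becomes ∫ du/((u-5)(u-2)); decompose into partial fractions.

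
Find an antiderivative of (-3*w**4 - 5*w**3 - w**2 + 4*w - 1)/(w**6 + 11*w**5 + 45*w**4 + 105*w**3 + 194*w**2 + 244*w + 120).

Factor the denominator: (w + 1)*(w + 2)*(w + 3)*(w + 5)*(w**2 + 4).
Partial-fraction decomposition: -3*(53*w - 178)/(1160*(w**2 + 4)) + 54/(29*(w + 5)) - 5/(2*(w + 3)) + 7/(8*(w + 2)) - 1/(10*(w + 1)).
Integrate each term; A/(w−a) gives A·log|w−a|; the (Bw+D)/(w²+p²) term gives a log and an atan.

-log(w + 1)/10 + 7*log(w + 2)/8 - 5*log(w + 3)/2 + 54*log(w + 5)/29 - 159*log(w**2 + 4)/2320 + 267*atan(w/2)/1160 + C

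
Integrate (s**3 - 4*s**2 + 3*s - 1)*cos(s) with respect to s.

Use integration by parts with u = s**3 - 4*s**2 + 3*s - 1, dv = cos(s) ds, so v = sin(s).
Apply parts 3 times (tabular method): alternate signs, differentiate u down to 0, integrate dv up.

s**3*sin(s) - 4*s**2*sin(s) + 3*s**2*cos(s) - 3*s*sin(s) - 8*s*cos(s) + 7*sin(s) - 3*cos(s) + C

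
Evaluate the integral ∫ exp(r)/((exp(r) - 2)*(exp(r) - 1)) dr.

log(exp(r) - 2) - log(exp(r) - 1) + C

Let u = e^r, du = e^r dr.
The integral becomes ∫ du/((u-2)(u-1)); decompose into partial fractions.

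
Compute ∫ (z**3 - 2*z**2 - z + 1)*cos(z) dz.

z**3*sin(z) - 2*z**2*sin(z) + 3*z**2*cos(z) - 7*z*sin(z) - 4*z*cos(z) + 5*sin(z) - 7*cos(z) + C

Use integration by parts with u = z**3 - 2*z**2 - z + 1, dv = cos(z) dz, so v = sin(z).
Apply parts 3 times (tabular method): alternate signs, differentiate u down to 0, integrate dv up.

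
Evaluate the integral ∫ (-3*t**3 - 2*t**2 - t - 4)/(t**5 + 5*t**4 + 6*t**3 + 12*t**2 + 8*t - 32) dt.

Factor the denominator: (t - 1)*(t + 2)*(t + 4)*(t**2 + 4).
Partial-fraction decomposition: -(3*t + 2)/(8*(t**2 + 4)) + 4/(5*(t + 4)) - 7/(24*(t + 2)) - 2/(15*(t - 1)).
Integrate each term; A/(t−a) gives A·log|t−a|; the (Bt+D)/(t²+p²) term gives a log and an atan.

-2*log(t - 1)/15 - 7*log(t + 2)/24 + 4*log(t + 4)/5 - 3*log(t**2 + 4)/16 - atan(t/2)/8 + C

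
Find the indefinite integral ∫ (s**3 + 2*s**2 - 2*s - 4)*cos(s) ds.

s**3*sin(s) + 2*s**2*sin(s) + 3*s**2*cos(s) - 8*s*sin(s) + 4*s*cos(s) - 8*sin(s) - 8*cos(s) + C

Use integration by parts with u = s**3 + 2*s**2 - 2*s - 4, dv = cos(s) ds, so v = sin(s).
Apply parts 3 times (tabular method): alternate signs, differentiate u down to 0, integrate dv up.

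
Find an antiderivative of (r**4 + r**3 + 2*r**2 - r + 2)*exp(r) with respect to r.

Use integration by parts with u = r**4 + r**3 + 2*r**2 - r + 2, dv = exp(r) dr, so v = exp(r).
Apply parts 4 times (tabular method): alternate signs, differentiate u down to 0, integrate dv up.

(r**4 - 3*r**3 + 11*r**2 - 23*r + 25)*exp(r) + C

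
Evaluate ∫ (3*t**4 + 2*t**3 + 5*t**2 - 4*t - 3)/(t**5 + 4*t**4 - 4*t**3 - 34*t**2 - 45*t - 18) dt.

109*log(t - 3)/160 + 115*log(t + 1)/32 - 57*log(t + 2)/5 + 81*log(t + 3)/8 + 7/(8*t + 8) + C

Factor the denominator: (t - 3)*(t + 1)**2*(t + 2)*(t + 3).
Partial-fraction decomposition: 81/(8*(t + 3)) - 57/(5*(t + 2)) + 115/(32*(t + 1)) - 7/(8*(t + 1)**2) + 109/(160*(t - 3)).
Integrate each term; A/(t−a) gives A·log|t−a|; A/(t−a)² gives −A/(t−a).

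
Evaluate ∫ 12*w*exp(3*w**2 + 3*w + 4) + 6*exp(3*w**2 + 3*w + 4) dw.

Let u = 3*w**2 + 3*w + 4, so du = (6*w + 3) dw.
Rewriting, the integral becomes 2·∫ e^u du = 2·e^u.
Substituting back, u = 3*w**2 + 3*w + 4.

2*exp(3*w**2 + 3*w + 4) + C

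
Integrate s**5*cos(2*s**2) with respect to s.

Let u = s², du = 2s ds; rewrite as (1/2)∫ u^2·cos(2u) du.
Now integrate by parts 2 times.

s**4*sin(2*s**2)/4 + s**2*cos(2*s**2)/4 - sin(2*s**2)/8 + C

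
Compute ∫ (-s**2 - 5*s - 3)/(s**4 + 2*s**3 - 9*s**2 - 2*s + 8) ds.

Factor the denominator: (s - 2)*(s - 1)*(s + 1)*(s + 4).
Partial-fraction decomposition: -1/(90*(s + 4)) + 1/(18*(s + 1)) + 9/(10*(s - 1)) - 17/(18*(s - 2)).
Integrate each term: A/(s−a) contributes A·log|s−a|.

-17*log(s - 2)/18 + 9*log(s - 1)/10 + log(s + 1)/18 - log(s + 4)/90 + C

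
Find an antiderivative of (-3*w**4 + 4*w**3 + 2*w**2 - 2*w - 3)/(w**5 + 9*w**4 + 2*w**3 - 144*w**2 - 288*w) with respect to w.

log(w)/96 - 491*log(w - 4)/2240 - 110*log(w + 3)/21 + 987*log(w + 4)/64 - 519*log(w + 6)/40 + C

Factor the denominator: w*(w - 4)*(w + 3)*(w + 4)*(w + 6).
Partial-fraction decomposition: -519/(40*(w + 6)) + 987/(64*(w + 4)) - 110/(21*(w + 3)) - 491/(2240*(w - 4)) + 1/(96*w).
Integrate each term: A/(w−a) contributes A·log|w−a|.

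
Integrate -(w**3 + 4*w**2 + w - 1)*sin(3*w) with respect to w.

Use integration by parts with u = w**3 + 4*w**2 + w - 1, dv = -sin(3*w) dw, so v = cos(3*w)/3.
Apply parts 3 times (tabular method): alternate signs, differentiate u down to 0, integrate dv up.

w**3*cos(3*w)/3 - w**2*sin(3*w)/3 + 4*w**2*cos(3*w)/3 - 8*w*sin(3*w)/9 + w*cos(3*w)/9 - sin(3*w)/27 - 17*cos(3*w)/27 + C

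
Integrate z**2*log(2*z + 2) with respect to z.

z**3*log(2*z + 2)/3 - z**3/9 + z**2/6 - z/3 + log(z + 1)/3 + C

Use integration by parts with u = log(2*z + 2), dv = z**2 dz.
Then du = 2/(2*z + 2) dz and v = z**3/3.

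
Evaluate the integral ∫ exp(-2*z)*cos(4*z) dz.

Let I denote the integral. Integrate by parts with u = cos(4*z), dv = exp(-2*z) dz, so v = -exp(-2*z)/2: I = -exp(-2*z)*cos(4*z)/2 − 2·∫ exp(-2*z)*sin(4*z) dz.
Apply parts again with u = sin(4*z), dv = exp(-2*z) dz: ∫ exp(-2*z)*sin(4*z) dz = -exp(-2*z)*sin(4*z)/2 + 2·I. Substituting back brings back I: I = exp(-2*z)*sin(4*z) - exp(-2*z)*cos(4*z)/2 − 4·I.
Solving for I: (1 + 4)·I equals the remaining terms, so I = (1/5)·(exp(-2*z)*sin(4*z) - exp(-2*z)*cos(4*z)/2).

exp(-2*z)*sin(4*z)/5 - exp(-2*z)*cos(4*z)/10 + C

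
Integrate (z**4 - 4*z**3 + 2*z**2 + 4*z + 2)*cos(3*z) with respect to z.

z**4*sin(3*z)/3 - 4*z**3*sin(3*z)/3 + 4*z**3*cos(3*z)/9 + 2*z**2*sin(3*z)/9 - 4*z**2*cos(3*z)/3 + 20*z*sin(3*z)/9 + 4*z*cos(3*z)/27 + 50*sin(3*z)/81 + 20*cos(3*z)/27 + C

Use integration by parts with u = z**4 - 4*z**3 + 2*z**2 + 4*z + 2, dv = cos(3*z) dz, so v = sin(3*z)/3.
Apply parts 4 times (tabular method): alternate signs, differentiate u down to 0, integrate dv up.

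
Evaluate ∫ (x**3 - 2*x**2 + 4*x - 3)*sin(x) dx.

Use integration by parts with u = x**3 - 2*x**2 + 4*x - 3, dv = sin(x) dx, so v = -cos(x).
Apply parts 3 times (tabular method): alternate signs, differentiate u down to 0, integrate dv up.

-x**3*cos(x) + 3*x**2*sin(x) + 2*x**2*cos(x) - 4*x*sin(x) + 2*x*cos(x) - 2*sin(x) - cos(x) + C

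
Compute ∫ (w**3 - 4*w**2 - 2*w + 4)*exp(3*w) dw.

Use integration by parts with u = w**3 - 4*w**2 - 2*w + 4, dv = exp(3*w) dw, so v = exp(3*w)/3.
Apply parts 3 times (tabular method): alternate signs, differentiate u down to 0, integrate dv up.

(9*w**3 - 45*w**2 + 12*w + 32)*exp(3*w)/27 + C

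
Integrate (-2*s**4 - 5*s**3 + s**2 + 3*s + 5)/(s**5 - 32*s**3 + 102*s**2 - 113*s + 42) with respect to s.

-137*log(s - 3)/20 + 19*log(s - 2)/3 - 61*log(s - 1)/64 - 509*log(s + 7)/960 - 1/(8*s - 8) + C

Factor the denominator: (s - 3)*(s - 2)*(s - 1)**2*(s + 7).
Partial-fraction decomposition: -509/(960*(s + 7)) - 61/(64*(s - 1)) + 1/(8*(s - 1)**2) + 19/(3*(s - 2)) - 137/(20*(s - 3)).
Integrate each term; A/(s−a) gives A·log|s−a|; A/(s−a)² gives −A/(s−a).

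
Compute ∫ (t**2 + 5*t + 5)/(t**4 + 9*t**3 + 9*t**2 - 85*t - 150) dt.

Factor the denominator: (t - 3)*(t + 2)*(t + 5)**2.
Partial-fraction decomposition: -65/(576*(t + 5)) + 5/(24*(t + 5)**2) + 1/(45*(t + 2)) + 29/(320*(t - 3)).
Integrate each term; A/(t−a) gives A·log|t−a|; A/(t−a)² gives −A/(t−a).

29*log(t - 3)/320 + log(t + 2)/45 - 65*log(t + 5)/576 - 5/(24*t + 120) + C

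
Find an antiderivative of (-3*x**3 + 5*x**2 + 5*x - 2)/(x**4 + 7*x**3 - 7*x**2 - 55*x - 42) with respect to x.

-23*log(x - 3)/200 - log(x + 1)/24 + 32*log(x + 2)/25 - 1237*log(x + 7)/300 + C

Factor the denominator: (x - 3)*(x + 1)*(x + 2)*(x + 7).
Partial-fraction decomposition: -1237/(300*(x + 7)) + 32/(25*(x + 2)) - 1/(24*(x + 1)) - 23/(200*(x - 3)).
Integrate each term: A/(x−a) contributes A·log|x−a|.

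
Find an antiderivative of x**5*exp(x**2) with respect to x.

(x**4 - 2*x**2 + 2)*exp(x**2)/2 + C

Let u = x², du = 2x dx; rewrite as (1/2)∫ u^2·exp(1u) du.
Now integrate by parts 2 times.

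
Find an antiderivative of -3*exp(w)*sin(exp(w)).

Let u = exp(w), so du = (exp(w)) dw.
Rewriting, the integral becomes -3·∫ sin(u) du = -3·-cos(u).
Substituting back, u = exp(w).

3*cos(exp(w)) + C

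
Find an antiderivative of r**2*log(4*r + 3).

Use integration by parts with u = log(4*r + 3), dv = r**2 dr.
Then du = 4/(4*r + 3) dr and v = r**3/3.

r**3*log(4*r + 3)/3 - r**3/9 + r**2/8 - 3*r/16 + 9*log(4*r + 3)/64 + C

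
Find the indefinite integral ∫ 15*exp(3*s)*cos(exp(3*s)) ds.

5*sin(exp(3*s)) + C

Let u = exp(3*s), so du = (3*exp(3*s)) ds.
Rewriting, the integral becomes 5·∫ cos(u) du = 5·sin(u).
Substituting back, u = exp(3*s).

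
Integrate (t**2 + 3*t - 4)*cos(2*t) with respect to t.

Use integration by parts with u = t**2 + 3*t - 4, dv = cos(2*t) dt, so v = sin(2*t)/2.
Apply parts 2 times (tabular method): alternate signs, differentiate u down to 0, integrate dv up.

t**2*sin(2*t)/2 + 3*t*sin(2*t)/2 + t*cos(2*t)/2 - 9*sin(2*t)/4 + 3*cos(2*t)/4 + C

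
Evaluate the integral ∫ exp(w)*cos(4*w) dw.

4*exp(w)*sin(4*w)/17 + exp(w)*cos(4*w)/17 + C

Let I denote the integral. Integrate by parts with u = cos(4*w), dv = exp(w) dw, so v = exp(w): I = exp(w)*cos(4*w) + 4·∫ exp(w)*sin(4*w) dw.
Apply parts again with u = sin(4*w), dv = exp(w) dw: ∫ exp(w)*sin(4*w) dw = exp(w)*sin(4*w) − 4·I. Substituting back brings back I: I = 4*exp(w)*sin(4*w) + exp(w)*cos(4*w) − 16·I.
Solving for I: (1 + 16)·I equals the remaining terms, so I = (1/17)·(4*exp(w)*sin(4*w) + exp(w)*cos(4*w)).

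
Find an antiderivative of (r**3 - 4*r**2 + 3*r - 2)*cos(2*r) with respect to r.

Use integration by parts with u = r**3 - 4*r**2 + 3*r - 2, dv = cos(2*r) dr, so v = sin(2*r)/2.
Apply parts 3 times (tabular method): alternate signs, differentiate u down to 0, integrate dv up.

r**3*sin(2*r)/2 - 2*r**2*sin(2*r) + 3*r**2*cos(2*r)/4 + 3*r*sin(2*r)/4 - 2*r*cos(2*r) + 3*cos(2*r)/8 + C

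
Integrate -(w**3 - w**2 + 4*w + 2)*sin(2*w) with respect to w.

Use integration by parts with u = w**3 - w**2 + 4*w + 2, dv = -sin(2*w) dw, so v = cos(2*w)/2.
Apply parts 3 times (tabular method): alternate signs, differentiate u down to 0, integrate dv up.

w**3*cos(2*w)/2 - 3*w**2*sin(2*w)/4 - w**2*cos(2*w)/2 + w*sin(2*w)/2 + 5*w*cos(2*w)/4 - 5*sin(2*w)/8 + 5*cos(2*w)/4 + C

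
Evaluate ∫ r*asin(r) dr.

r**2*asin(r)/2 + r*sqrt(-r**2 + 1)/4 - asin(r)/4 + C

Use integration by parts with u = arcsin(r), dv = r dr.
Then du = 1/sqrt(-r**2 + 1) dr.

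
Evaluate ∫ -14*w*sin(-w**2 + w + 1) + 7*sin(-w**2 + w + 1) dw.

Let u = w**2 - w - 1, so du = (2*w - 1) dw.
Rewriting, the integral becomes 7·∫ sin(u) du = 7·-cos(u).
Substituting back, u = w**2 - w - 1.

-7*cos(-w**2 + w + 1) + C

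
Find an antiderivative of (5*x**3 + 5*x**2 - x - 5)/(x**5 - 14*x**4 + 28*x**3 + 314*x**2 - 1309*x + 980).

-997*log(x - 7)/648 + 391*log(x - 4)/243 - log(x - 1)/162 - 125*log(x + 5)/1944 - 487/(54*x - 378) + C

Factor the denominator: (x - 7)**2*(x - 4)*(x - 1)*(x + 5).
Partial-fraction decomposition: -125/(1944*(x + 5)) - 1/(162*(x - 1)) + 391/(243*(x - 4)) - 997/(648*(x - 7)) + 487/(54*(x - 7)**2).
Integrate each term; A/(x−a) gives A·log|x−a|; A/(x−a)² gives −A/(x−a).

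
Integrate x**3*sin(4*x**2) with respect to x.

-x**2*cos(4*x**2)/8 + sin(4*x**2)/32 + C

Let u = x², du = 2x dx; rewrite as (1/2)∫ u^1·sin(4u) du.
Now integrate by parts 1 time.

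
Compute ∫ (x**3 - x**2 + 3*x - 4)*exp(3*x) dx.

(9*x**3 - 18*x**2 + 39*x - 49)*exp(3*x)/27 + C

Use integration by parts with u = x**3 - x**2 + 3*x - 4, dv = exp(3*x) dx, so v = exp(3*x)/3.
Apply parts 3 times (tabular method): alternate signs, differentiate u down to 0, integrate dv up.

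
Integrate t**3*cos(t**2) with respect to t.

t**2*sin(t**2)/2 + cos(t**2)/2 + C

Let u = t², du = 2t dt; rewrite as (1/2)∫ u^1·cos(1u) du.
Now integrate by parts 1 time.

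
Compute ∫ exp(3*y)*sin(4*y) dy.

Let I denote the integral. Integrate by parts with u = sin(4*y), dv = exp(3*y) dy, so v = exp(3*y)/3: I = exp(3*y)*sin(4*y)/3 − (4/3)·∫ exp(3*y)*cos(4*y) dy.
Apply parts again with u = cos(4*y), dv = exp(3*y) dy: ∫ exp(3*y)*cos(4*y) dy = exp(3*y)*cos(4*y)/3 + (4/3)·I. Substituting back brings back I: I = exp(3*y)*sin(4*y)/3 - 4*exp(3*y)*cos(4*y)/9 − (16/9)·I.
Solving for I: (1 + 16/9)·I equals the remaining terms, so I = (9/25)·(exp(3*y)*sin(4*y)/3 - 4*exp(3*y)*cos(4*y)/9).

3*exp(3*y)*sin(4*y)/25 - 4*exp(3*y)*cos(4*y)/25 + C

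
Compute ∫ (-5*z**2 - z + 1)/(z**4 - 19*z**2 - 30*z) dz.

Factor the denominator: z*(z - 5)*(z + 2)*(z + 3).
Partial-fraction decomposition: 41/(24*(z + 3)) - 17/(14*(z + 2)) - 129/(280*(z - 5)) - 1/(30*z).
Integrate each term: A/(z−a) contributes A·log|z−a|.

-log(z)/30 - 129*log(z - 5)/280 - 17*log(z + 2)/14 + 41*log(z + 3)/24 + C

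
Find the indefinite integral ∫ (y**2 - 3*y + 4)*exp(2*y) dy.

(y**2 - 4*y + 6)*exp(2*y)/2 + C

Use integration by parts with u = y**2 - 3*y + 4, dv = exp(2*y) dy, so v = exp(2*y)/2.
Apply parts 2 times (tabular method): alternate signs, differentiate u down to 0, integrate dv up.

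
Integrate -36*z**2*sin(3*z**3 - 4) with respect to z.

4*cos(3*z**3 - 4) + C

Let u = 3*z**3 - 4, so du = (9*z**2) dz.
Rewriting, the integral becomes -4·∫ sin(u) du = -4·-cos(u).
Substituting back, u = 3*z**3 - 4.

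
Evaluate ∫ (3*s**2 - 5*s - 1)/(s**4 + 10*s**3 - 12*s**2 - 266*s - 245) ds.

49*log(s - 5)/864 - 7*log(s + 1)/216 - 7*log(s + 7)/288 - 181/(72*s + 504) + C

Factor the denominator: (s - 5)*(s + 1)*(s + 7)**2.
Partial-fraction decomposition: -7/(288*(s + 7)) + 181/(72*(s + 7)**2) - 7/(216*(s + 1)) + 49/(864*(s - 5)).
Integrate each term; A/(s−a) gives A·log|s−a|; A/(s−a)² gives −A/(s−a).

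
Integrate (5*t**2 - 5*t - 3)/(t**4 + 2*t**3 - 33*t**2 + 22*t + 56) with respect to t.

57*log(t - 4)/110 - 7*log(t - 2)/54 + 7*log(t + 1)/90 - 277*log(t + 7)/594 + C

Factor the denominator: (t - 4)*(t - 2)*(t + 1)*(t + 7).
Partial-fraction decomposition: -277/(594*(t + 7)) + 7/(90*(t + 1)) - 7/(54*(t - 2)) + 57/(110*(t - 4)).
Integrate each term: A/(t−a) contributes A·log|t−a|.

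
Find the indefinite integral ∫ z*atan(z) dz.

z**2*atan(z)/2 - z/2 + atan(z)/2 + C

Use integration by parts with u = arctan(z), dv = z dz.
Then du = 1/(z**2 + 1) dz.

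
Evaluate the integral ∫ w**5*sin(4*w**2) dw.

Let u = w², du = 2w dw; rewrite as (1/2)∫ u^2·sin(4u) du.
Now integrate by parts 2 times.

-w**4*cos(4*w**2)/8 + w**2*sin(4*w**2)/16 + cos(4*w**2)/64 + C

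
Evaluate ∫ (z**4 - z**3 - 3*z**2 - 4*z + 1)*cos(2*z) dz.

z**4*sin(2*z)/2 - z**3*sin(2*z)/2 + z**3*cos(2*z) - 3*z**2*sin(2*z) - 3*z**2*cos(2*z)/4 - 5*z*sin(2*z)/4 - 3*z*cos(2*z) + 2*sin(2*z) - 5*cos(2*z)/8 + C

Use integration by parts with u = z**4 - z**3 - 3*z**2 - 4*z + 1, dv = cos(2*z) dz, so v = sin(2*z)/2.
Apply parts 4 times (tabular method): alternate signs, differentiate u down to 0, integrate dv up.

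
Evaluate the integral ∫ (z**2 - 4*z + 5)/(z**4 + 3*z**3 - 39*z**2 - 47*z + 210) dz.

Factor the denominator: (z - 5)*(z - 2)*(z + 3)*(z + 7).
Partial-fraction decomposition: -41/(216*(z + 7)) + 13/(80*(z + 3)) - 1/(135*(z - 2)) + 5/(144*(z - 5)).
Integrate each term: A/(z−a) contributes A·log|z−a|.

5*log(z - 5)/144 - log(z - 2)/135 + 13*log(z + 3)/80 - 41*log(z + 7)/216 + C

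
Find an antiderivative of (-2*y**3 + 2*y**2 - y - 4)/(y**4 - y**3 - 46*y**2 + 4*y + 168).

-599*log(y - 7)/585 + 7*log(y - 2)/80 + 11*log(y + 2)/72 - 253*log(y + 6)/208 + C

Factor the denominator: (y - 7)*(y - 2)*(y + 2)*(y + 6).
Partial-fraction decomposition: -253/(208*(y + 6)) + 11/(72*(y + 2)) + 7/(80*(y - 2)) - 599/(585*(y - 7)).
Integrate each term: A/(y−a) contributes A·log|y−a|.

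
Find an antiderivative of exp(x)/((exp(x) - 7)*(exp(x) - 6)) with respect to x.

Let u = e^x, du = e^x dx.
The integral becomes ∫ du/((u-6)(u-7)); decompose into partial fractions.

log(exp(x) - 7) - log(exp(x) - 6) + C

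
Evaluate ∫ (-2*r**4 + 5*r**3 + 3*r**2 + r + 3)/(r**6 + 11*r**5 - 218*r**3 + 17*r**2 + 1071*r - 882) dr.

Factor the denominator: (r - 3)*(r - 2)*(r - 1)*(r + 3)*(r + 7)**2.
Partial-fraction decomposition: -53617/(518400*(r + 7)) - 3187/(1440*(r + 7)**2) + 9/(64*(r + 3)) + 5/(256*(r - 1)) - 5/(81*(r - 2)) + 1/(200*(r - 3)).
Integrate each term; A/(r−a) gives A·log|r−a|; A/(r−a)² gives −A/(r−a).

log(r - 3)/200 - 5*log(r - 2)/81 + 5*log(r - 1)/256 + 9*log(r + 3)/64 - 53617*log(r + 7)/518400 + 3187/(1440*r + 10080) + C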